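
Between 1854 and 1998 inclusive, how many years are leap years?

Years divisible by 4: 1856, 1860, …, 1996 — 36 in all.
Of these, 1900 is divisible by 100 but not 400, so not leap.
Leap years: 36 − 1 = 35.

35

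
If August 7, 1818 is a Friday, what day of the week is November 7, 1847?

From August 7, 1818 to August 7, 1847: 29 years, of which 7 contain a Feb 29 — 22×365 + 7×366 = 10592 days.
August 1847: 31 − 7 = 24 days remain.
Then September (30), October (31): 30 + 31 = 61 days.
November 1–7, 1847: 7 days.
Residual: 92 days.
Total: 10684 days.
10684 mod 7 = 2, so 2 days after Friday is Sunday.

Sunday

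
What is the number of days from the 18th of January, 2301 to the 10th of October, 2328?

10127

Day-of-year of January 18, 2301: 18.
Day-of-year of October 10, 2328: 284.
2301 has 365 days, so 365 − 18 = 347 days remain in 2301.
Full years 2302–2327: 20 common + 6 leap = 20×365 + 6×366 = 9496 days.
Total: 347 + 9496 + 284 = 10127 days.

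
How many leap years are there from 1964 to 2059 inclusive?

24

Years divisible by 4: 1964, 1968, …, 2056 — 24 in all.
2000 is divisible by 400, so still leap.
No century exceptions apply. Count: 24.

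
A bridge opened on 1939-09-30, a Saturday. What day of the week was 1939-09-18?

Monday

Count forward from the earlier date (September 18, 1939) to the later (September 30, 1939):
Within September 1939: 30 − 18 = 12 days.
12 mod 7 = 5, so 5 days before Saturday is Monday.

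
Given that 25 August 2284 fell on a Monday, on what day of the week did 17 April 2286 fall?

Day-of-year of August 25, 2284: 238.
Day-of-year of April 17, 2286: 107.
2284 has 366 days, so 366 − 238 = 128 days remain in 2284.
Full years: 2285: 365. Sum = 365.
Total: 128 + 365 + 107 = 600 days.
600 mod 7 = 5, so 5 days after Monday is Saturday.

Saturday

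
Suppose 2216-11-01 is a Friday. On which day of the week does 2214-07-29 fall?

Friday

Count forward from the earlier date (July 29, 2214) to the later (November 1, 2216):
Day-of-year of July 29, 2214: 210.
Day-of-year of November 1, 2216: 306.
2214 has 365 days, so 365 − 210 = 155 days remain in 2214.
Full years: 2215: 365. Sum = 365.
Total: 155 + 365 + 306 = 826 days.
826 is a multiple of 7, so 2214-07-29 falls on the same weekday: Friday.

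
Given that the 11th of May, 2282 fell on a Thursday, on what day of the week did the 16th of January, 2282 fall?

Monday

Count forward from the earlier date (January 16, 2282) to the later (May 11, 2282):
January 2282: 31 − 16 = 15 days remain.
Then February 2282 (28), March (31), April (30): 28 + 31 + 30 = 89 days.
May 1–11, 2282: 11 days.
Total: 15 + 89 + 11 = 115 days.
115 mod 7 = 3, so 3 days before Thursday is Monday.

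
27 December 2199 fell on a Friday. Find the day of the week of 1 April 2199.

Monday

Count forward from the earlier date (April 1, 2199) to the later (December 27, 2199):
April 2199: 30 − 1 = 29 days remain.
Then May (31), June (30), July (31), August (31), September (30), October (31), November (30): 31 + 30 + 31 + 31 + 30 + 31 + 30 = 214 days.
December 1–27, 2199: 27 days.
Total: 29 + 214 + 27 = 270 days.
270 mod 7 = 4, so 4 days before Friday is Monday.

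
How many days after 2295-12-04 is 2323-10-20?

10181

From December 4, 2295 to December 4, 2322: 27 years, of which 6 contain a Feb 29 — 21×365 + 6×366 = 9861 days.
(2300 is not a leap year (divisible by 100 but not 400).)
December 2322: 31 − 4 = 27 days remain.
Then 9 full months totalling 273 days.
October 1–20, 2323: 20 days.
Residual: 320 days.
Total: 10181 days.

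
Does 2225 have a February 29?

2225 is not a leap year.

No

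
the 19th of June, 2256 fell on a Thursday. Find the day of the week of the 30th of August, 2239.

Count forward from the earlier date (August 30, 2239) to the later (June 19, 2256):
From August 30, 2239 to August 30, 2255: 16 years, of which 4 contain a Feb 29 — 12×365 + 4×366 = 5844 days.
August 2255: 31 − 30 = 1 day remains.
Then 9 full months totalling 274 days.
June 1–19, 2256: 19 days.
Residual: 294 days.
Total: 6138 days.
6138 mod 7 = 6, so 6 days before Thursday is Friday.

Friday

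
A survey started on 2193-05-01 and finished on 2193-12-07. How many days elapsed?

220

May 2193: 31 − 1 = 30 days remain.
Then June (30), July (31), August (31), September (30), October (31), November (30): 30 + 31 + 31 + 30 + 31 + 30 = 183 days.
December 1–7, 2193: 7 days.
Total: 30 + 183 + 7 = 220 days.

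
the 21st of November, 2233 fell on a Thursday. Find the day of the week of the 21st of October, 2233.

Count forward from the earlier date (October 21, 2233) to the later (November 21, 2233):
October 2233: 31 − 21 = 10 days remain.
November 1–21, 2233: 21 days.
Total: 10 + 21 = 31 days.
31 mod 7 = 3, so 3 days before Thursday is Monday.

Monday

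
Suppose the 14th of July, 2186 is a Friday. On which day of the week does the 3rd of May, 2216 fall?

From July 14, 2186 to July 14, 2215: 29 years, of which 6 contain a Feb 29 — 23×365 + 6×366 = 10591 days.
(2200 is not a leap year (divisible by 100 but not 400).)
July 2215: 31 − 14 = 17 days remain.
Then 9 full months totalling 274 days.
May 1–3, 2216: 3 days.
Residual: 294 days.
Total: 10885 days.
10885 is a multiple of 7, so the 3rd of May, 2216 falls on the same weekday: Friday.

Friday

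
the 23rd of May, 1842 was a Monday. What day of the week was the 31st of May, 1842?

Tuesday

Within May 1842: 31 − 23 = 8 days.
8 mod 7 = 1, so 1 day after Monday is Tuesday.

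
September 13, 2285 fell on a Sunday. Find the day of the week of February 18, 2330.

From September 13, 2285 to September 13, 2329: 44 years, of which 10 contain a Feb 29 — 34×365 + 10×366 = 16070 days.
(2300 is not a leap year (divisible by 100 but not 400).)
September 2329: 30 − 13 = 17 days remain.
Then October (31), November (30), December (31), January (31): 31 + 30 + 31 + 31 = 123 days.
February 1–18, 2330: 18 days (2330 is not a leap year).
Residual: 158 days.
Total: 16228 days.
16228 mod 7 = 2, so 2 days after Sunday is Tuesday.

Tuesday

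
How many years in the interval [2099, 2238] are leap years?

33

Years divisible by 4: 2100, 2104, …, 2236 — 35 in all.
Of these, 2100, 2200 are divisible by 100 but not 400, so not leap.
Leap years: 35 − 2 = 33.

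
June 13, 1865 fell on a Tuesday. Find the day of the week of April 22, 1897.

Thursday

Day-of-year of June 13, 1865: 164.
Day-of-year of April 22, 1897: 112.
1865 has 365 days, so 365 − 164 = 201 days remain in 1865.
Full years 1866–1896: 23 common + 8 leap = 23×365 + 8×366 = 11323 days.
Total: 201 + 11323 + 112 = 11636 days.
11636 mod 7 = 2, so 2 days after Tuesday is Thursday.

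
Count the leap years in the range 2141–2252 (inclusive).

Years divisible by 4: 2144, 2148, …, 2252 — 28 in all.
Of these, 2200 is divisible by 100 but not 400, so not leap.
Leap years: 28 − 1 = 27.

27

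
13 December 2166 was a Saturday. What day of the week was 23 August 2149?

Count forward from the earlier date (August 23, 2149) to the later (December 13, 2166):
From August 23, 2149 to August 23, 2166: 17 years, of which 4 contain a Feb 29 — 13×365 + 4×366 = 6209 days.
August 2166: 31 − 23 = 8 days remain.
Then September (30), October (31), November (30): 30 + 31 + 30 = 91 days.
December 1–13, 2166: 13 days.
Residual: 112 days.
Total: 6321 days.
6321 is a multiple of 7, so 23 August 2149 falls on the same weekday: Saturday.

Saturday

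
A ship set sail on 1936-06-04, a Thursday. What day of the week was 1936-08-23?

Sunday

June 1936: 30 − 4 = 26 days remain.
Then July (31): 31 days.
August 1–23, 1936: 23 days.
Total: 26 + 31 + 23 = 80 days.
80 mod 7 = 3, so 3 days after Thursday is Sunday.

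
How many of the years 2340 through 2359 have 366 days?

5

Years divisible by 4 in [2340, 2359]: 2340, 2344, 2348, 2352, 2356.
No century exceptions apply. Count: 5.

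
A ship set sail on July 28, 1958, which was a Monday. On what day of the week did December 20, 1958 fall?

July 1958: 31 − 28 = 3 days remain.
Then August (31), September (30), October (31), November (30): 31 + 30 + 31 + 30 = 122 days.
December 1–20, 1958: 20 days.
Total: 3 + 122 + 20 = 145 days.
145 mod 7 = 5, so 5 days after Monday is Saturday.

Saturday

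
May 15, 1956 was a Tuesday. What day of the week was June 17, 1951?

Count forward from the earlier date (June 17, 1951) to the later (May 15, 1956):
June 17, 1951 → June 17, 1952: 366 days (1952 is a leap year).
June 17, 1952 → June 17, 1953: 365 days.
June 17, 1953 → June 17, 1954: 365 days.
June 17, 1954 → June 17, 1955: 365 days.
June 1955: 30 − 17 = 13 days remain.
Then 10 full months totalling 305 days.
May 1–15, 1956: 15 days.
Residual: 333 days.
Total: 1794 days.
1794 mod 7 = 2, so 2 days before Tuesday is Sunday.

Sunday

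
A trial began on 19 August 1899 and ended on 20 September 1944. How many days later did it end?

From August 19, 1899 to August 19, 1944: 45 years, of which 11 contain a Feb 29 — 34×365 + 11×366 = 16436 days.
(1900 is not a leap year (divisible by 100 but not 400).)
August 1944: 31 − 19 = 12 days remain.
September 1–20, 1944: 20 days.
Residual: 32 days.
Total: 16468 days.

16468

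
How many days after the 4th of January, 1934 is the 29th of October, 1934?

298

January 1934: 31 − 4 = 27 days remain.
Then February 1934 (28), March (31), April (30), May (31), June (30), July (31), August (31), September (30): 28 + 31 + 30 + 31 + 30 + 31 + 31 + 30 = 242 days.
October 1–29, 1934: 29 days.
Total: 27 + 242 + 29 = 298 days.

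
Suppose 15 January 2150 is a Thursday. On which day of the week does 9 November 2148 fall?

Saturday

Count forward from the earlier date (November 9, 2148) to the later (January 15, 2150):
Day-of-year of November 9, 2148: 314.
Day-of-year of January 15, 2150: 15.
2148 has 366 days, so 366 − 314 = 52 days remain in 2148.
Full years: 2149: 365. Sum = 365.
Total: 52 + 365 + 15 = 432 days.
432 mod 7 = 5, so 5 days before Thursday is Saturday.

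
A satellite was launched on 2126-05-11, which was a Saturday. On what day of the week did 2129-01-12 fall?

Wednesday

May 11, 2126 → May 11, 2127: 365 days.
May 11, 2127 → May 11, 2128: 366 days (2128 is a leap year).
May 2128: 31 − 11 = 20 days remain.
Then June (30), July (31), August (31), September (30), October (31), November (30), December (31): 30 + 31 + 31 + 30 + 31 + 30 + 31 = 214 days.
January 1–12, 2129: 12 days.
Residual: 246 days.
Total: 977 days.
977 mod 7 = 4, so 4 days after Saturday is Wednesday.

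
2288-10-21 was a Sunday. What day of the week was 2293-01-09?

Monday

October 21, 2288 → October 21, 2289: 365 days.
October 21, 2289 → October 21, 2290: 365 days.
October 21, 2290 → October 21, 2291: 365 days.
October 21, 2291 → October 21, 2292: 366 days (2292 is a leap year).
October 2292: 31 − 21 = 10 days remain.
Then November (30), December (31): 30 + 31 = 61 days.
January 1–9, 2293: 9 days.
Residual: 80 days.
Total: 1541 days.
1541 mod 7 = 1, so 1 day after Sunday is Monday.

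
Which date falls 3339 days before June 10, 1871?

April 19, 1862

Count 3339 days before June 10, 1871:
From April 19, 1862 to April 19, 1871: 9 years, of which 2 contain a Feb 29 — 7×365 + 2×366 = 3287 days.
April 1871: 30 − 19 = 11 days remain.
Then May (31): 31 days.
June 1–10, 1871: 10 days.
Residual: 52 days.
Total: 3339 days.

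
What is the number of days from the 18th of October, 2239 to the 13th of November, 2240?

392

October 18, 2239 → October 18, 2240: 366 days (2240 is a leap year).
October 2240: 31 − 18 = 13 days remain.
November 1–13, 2240: 13 days.
Residual: 26 days.
Total: 392 days.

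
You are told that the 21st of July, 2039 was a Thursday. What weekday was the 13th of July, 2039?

Wednesday

Count forward from the earlier date (July 13, 2039) to the later (July 21, 2039):
Within July 2039: 21 − 13 = 8 days.
8 mod 7 = 1, so 1 day before Thursday is Wednesday.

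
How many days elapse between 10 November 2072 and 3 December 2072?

23

November 2072: 30 − 10 = 20 days remain.
December 1–3, 2072: 3 days.
Total: 20 + 3 = 23 days.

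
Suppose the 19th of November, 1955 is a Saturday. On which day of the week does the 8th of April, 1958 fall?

November 19, 1955 → November 19, 1956: 366 days (1956 is a leap year).
November 19, 1956 → November 19, 1957: 365 days.
November 1957: 30 − 19 = 11 days remain.
Then December (31), January (31), February 1958 (28), March (31): 31 + 31 + 28 + 31 = 121 days.
April 1–8, 1958: 8 days.
Residual: 140 days.
Total: 871 days.
871 mod 7 = 3, so 3 days after Saturday is Tuesday.

Tuesday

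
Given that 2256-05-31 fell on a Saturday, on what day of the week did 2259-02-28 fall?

Day-of-year of May 31, 2256: 152.
Day-of-year of February 28, 2259: 59.
2256 has 366 days, so 366 − 152 = 214 days remain in 2256.
Full years: 2257: 365; 2258: 365. Sum = 730.
Total: 214 + 730 + 59 = 1003 days.
1003 mod 7 = 2, so 2 days after Saturday is Monday.

Monday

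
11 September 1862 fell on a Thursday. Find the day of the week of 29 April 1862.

Tuesday

Count forward from the earlier date (April 29, 1862) to the later (September 11, 1862):
April 1862: 30 − 29 = 1 day remains.
Then May (31), June (30), July (31), August (31): 31 + 30 + 31 + 31 = 123 days.
September 1–11, 1862: 11 days.
Total: 1 + 123 + 11 = 135 days.
135 mod 7 = 2, so 2 days before Thursday is Tuesday.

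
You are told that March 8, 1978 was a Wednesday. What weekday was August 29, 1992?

From March 8, 1978 to March 8, 1992: 14 years, of which 4 contain a Feb 29 — 10×365 + 4×366 = 5114 days.
March 1992: 31 − 8 = 23 days remain.
Then April (30), May (31), June (30), July (31): 30 + 31 + 30 + 31 = 122 days.
August 1–29, 1992: 29 days.
Residual: 174 days.
Total: 5288 days.
5288 mod 7 = 3, so 3 days after Wednesday is Saturday.

Saturday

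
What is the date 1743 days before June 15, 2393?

September 6, 2388

Count 1743 days before June 15, 2393:
Day-of-year of September 6, 2388: 250.
Day-of-year of June 15, 2393: 166.
2388 has 366 days, so 366 − 250 = 116 days remain in 2388.
Full years: 2389: 365; 2390: 365; 2391: 365; 2392: 366. Sum = 1461.
Total: 116 + 1461 + 166 = 1743 days.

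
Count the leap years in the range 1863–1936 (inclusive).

Years divisible by 4: 1864, 1868, …, 1936 — 19 in all.
Of these, 1900 is divisible by 100 but not 400, so not leap.
Leap years: 19 − 1 = 18.

18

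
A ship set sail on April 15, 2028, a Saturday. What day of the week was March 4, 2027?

Count forward from the earlier date (March 4, 2027) to the later (April 15, 2028):
Day-of-year of March 4, 2027: 63.
Day-of-year of April 15, 2028: 106.
2027 has 365 days, so 365 − 63 = 302 days remain in 2027.
Total: 302 + 106 = 408 days.
408 mod 7 = 2, so 2 days before Saturday is Thursday.

Thursday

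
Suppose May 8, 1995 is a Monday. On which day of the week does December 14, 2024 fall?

Saturday

From May 8, 1995 to May 8, 2024: 29 years, of which 8 contain a Feb 29 — 21×365 + 8×366 = 10593 days.
(2000 is a leap year (divisible by 400).)
May 2024: 31 − 8 = 23 days remain.
Then June (30), July (31), August (31), September (30), October (31), November (30): 30 + 31 + 31 + 30 + 31 + 30 = 183 days.
December 1–14, 2024: 14 days.
Residual: 220 days.
Total: 10813 days.
10813 mod 7 = 5, so 5 days after Monday is Saturday.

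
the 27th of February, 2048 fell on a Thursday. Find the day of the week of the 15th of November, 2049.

Monday

February 2048: 29 − 27 = 2 days remain (2048 is a leap year, so February has 29 days).
Then 20 full months totalling 610 days.
November 1–15, 2049: 15 days.
Total: 2 + 610 + 15 = 627 days.
627 mod 7 = 4, so 4 days after Thursday is Monday.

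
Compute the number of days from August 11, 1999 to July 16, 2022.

8375

Day-of-year of August 11, 1999: 223.
Day-of-year of July 16, 2022: 197.
1999 has 365 days, so 365 − 223 = 142 days remain in 1999.
Full years 2000–2021: 16 common + 6 leap = 16×365 + 6×366 = 8036 days.
Total: 142 + 8036 + 197 = 8375 days.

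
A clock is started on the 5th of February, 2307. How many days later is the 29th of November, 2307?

February 2307: 28 − 5 = 23 days remain (2307 is not a leap year, so February has 28 days).
Then March (31), April (30), May (31), June (30), July (31), August (31), September (30), October (31): 31 + 30 + 31 + 30 + 31 + 31 + 30 + 31 = 245 days.
November 1–29, 2307: 29 days.
Total: 23 + 245 + 29 = 297 days.

297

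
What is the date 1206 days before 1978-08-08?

1975-04-20

Count 1206 days before August 8, 1978:
April 20, 1975 → April 20, 1976: 366 days (1976 is a leap year).
April 20, 1976 → April 20, 1977: 365 days.
April 20, 1977 → April 20, 1978: 365 days.
April 1978: 30 − 20 = 10 days remain.
Then May (31), June (30), July (31): 31 + 30 + 31 = 92 days.
August 1–8, 1978: 8 days.
Residual: 110 days.
Total: 1206 days.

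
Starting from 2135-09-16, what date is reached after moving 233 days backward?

2135-01-26

Count 233 days before September 16, 2135:
January 2135: 31 − 26 = 5 days remain.
Then February 2135 (28), March (31), April (30), May (31), June (30), July (31), August (31): 28 + 31 + 30 + 31 + 30 + 31 + 31 = 212 days.
September 1–16, 2135: 16 days.
Total: 5 + 212 + 16 = 233 days.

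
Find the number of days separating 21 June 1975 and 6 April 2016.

From June 21, 1975 to June 21, 2015: 40 years, of which 10 contain a Feb 29 — 30×365 + 10×366 = 14610 days.
(2000 is a leap year (divisible by 400).)
June 2015: 30 − 21 = 9 days remain.
Then 9 full months totalling 275 days.
April 1–6, 2016: 6 days.
Residual: 290 days.
Total: 14900 days.

14900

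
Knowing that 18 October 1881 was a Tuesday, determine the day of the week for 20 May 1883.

October 18, 1881 → October 18, 1882: 365 days.
October 1882: 31 − 18 = 13 days remain.
Then November (30), December (31), January (31), February 1883 (28), March (31), April (30): 30 + 31 + 31 + 28 + 31 + 30 = 181 days.
May 1–20, 1883: 20 days.
Residual: 214 days.
Total: 579 days.
579 mod 7 = 5, so 5 days after Tuesday is Sunday.

Sunday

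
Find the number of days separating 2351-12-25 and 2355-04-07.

1199

Day-of-year of December 25, 2351: 359.
Day-of-year of April 7, 2355: 97.
2351 has 365 days, so 365 − 359 = 6 days remain in 2351.
Full years: 2352: 366; 2353: 365; 2354: 365. Sum = 1096.
Total: 6 + 1096 + 97 = 1199 days.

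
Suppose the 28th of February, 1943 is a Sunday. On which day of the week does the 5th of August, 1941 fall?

Count forward from the earlier date (August 5, 1941) to the later (February 28, 1943):
August 5, 1941 → August 5, 1942: 365 days.
August 1942: 31 − 5 = 26 days remain.
Then September (30), October (31), November (30), December (31), January (31): 30 + 31 + 30 + 31 + 31 = 153 days.
February 1–28, 1943: 28 days (1943 is not a leap year).
Residual: 207 days.
Total: 572 days.
572 mod 7 = 5, so 5 days before Sunday is Tuesday.

Tuesday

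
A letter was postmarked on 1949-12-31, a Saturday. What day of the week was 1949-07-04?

Monday

Count forward from the earlier date (July 4, 1949) to the later (December 31, 1949):
July 1949: 31 − 4 = 27 days remain.
Then August (31), September (30), October (31), November (30): 31 + 30 + 31 + 30 = 122 days.
December 1–31, 1949: 31 days.
Total: 27 + 122 + 31 = 180 days.
180 mod 7 = 5, so 5 days before Saturday is Monday.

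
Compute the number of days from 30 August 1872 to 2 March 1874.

Day-of-year of August 30, 1872: 243.
Day-of-year of March 2, 1874: 61.
1872 has 366 days, so 366 − 243 = 123 days remain in 1872.
Full years: 1873: 365. Sum = 365.
Total: 123 + 365 + 61 = 549 days.

549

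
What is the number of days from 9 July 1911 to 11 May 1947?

13090

From July 9, 1911 to July 9, 1946: 35 years, of which 9 contain a Feb 29 — 26×365 + 9×366 = 12784 days.
July 1946: 31 − 9 = 22 days remain.
Then 9 full months totalling 273 days.
May 1–11, 1947: 11 days.
Residual: 306 days.
Total: 13090 days.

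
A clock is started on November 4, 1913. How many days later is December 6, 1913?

November 1913: 30 − 4 = 26 days remain.
December 1–6, 1913: 6 days.
Total: 26 + 6 = 32 days.

32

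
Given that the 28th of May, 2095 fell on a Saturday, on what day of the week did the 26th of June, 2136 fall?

Day-of-year of May 28, 2095: 148.
Day-of-year of June 26, 2136: 178.
2095 has 365 days, so 365 − 148 = 217 days remain in 2095.
Full years 2096–2135: 31 common + 9 leap = 31×365 + 9×366 = 14609 days.
Total: 217 + 14609 + 178 = 15004 days.
15004 mod 7 = 3, so 3 days after Saturday is Tuesday.

Tuesday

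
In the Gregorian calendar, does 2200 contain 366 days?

No

2200 is not a leap year (divisible by 100 but not 400).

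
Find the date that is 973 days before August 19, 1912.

December 20, 1909

Count 973 days before August 19, 1912:
December 20, 1909 → December 20, 1910: 365 days.
December 20, 1910 → December 20, 1911: 365 days.
December 1911: 31 − 20 = 11 days remain.
Then January (31), February 1912 (29), March (31), April (30), May (31), June (30), July (31): 31 + 29 + 31 + 30 + 31 + 30 + 31 = 213 days.
August 1–19, 1912: 19 days.
Residual: 243 days.
Total: 973 days.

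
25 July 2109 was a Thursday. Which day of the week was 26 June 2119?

Monday

Day-of-year of July 25, 2109: 206.
Day-of-year of June 26, 2119: 177.
2109 has 365 days, so 365 − 206 = 159 days remain in 2109.
Full years 2110–2118: 7 common + 2 leap = 7×365 + 2×366 = 3287 days.
Total: 159 + 3287 + 177 = 3623 days.
3623 mod 7 = 4, so 4 days after Thursday is Monday.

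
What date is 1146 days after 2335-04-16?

2338-06-05

Count 1146 days after April 16, 2335:
April 16, 2335 → April 16, 2336: 366 days (2336 is a leap year).
April 16, 2336 → April 16, 2337: 365 days.
April 16, 2337 → April 16, 2338: 365 days.
April 2338: 30 − 16 = 14 days remain.
Then May (31): 31 days.
June 1–5, 2338: 5 days.
Residual: 50 days.
Total: 1146 days.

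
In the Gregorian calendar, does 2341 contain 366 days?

No

2341 is not a leap year.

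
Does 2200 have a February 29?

2200 is not a leap year (divisible by 100 but not 400).

No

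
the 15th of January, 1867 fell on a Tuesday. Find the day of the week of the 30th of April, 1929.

From January 15, 1867 to January 15, 1929: 62 years, of which 15 contain a Feb 29 — 47×365 + 15×366 = 22645 days.
(1900 is not a leap year (divisible by 100 but not 400).)
January 1929: 31 − 15 = 16 days remain.
Then February 1929 (28), March (31): 28 + 31 = 59 days.
April 1–30, 1929: 30 days.
Residual: 105 days.
Total: 22750 days.
22750 is a multiple of 7, so the 30th of April, 1929 falls on the same weekday: Tuesday.

Tuesday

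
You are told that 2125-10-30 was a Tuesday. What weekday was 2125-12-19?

October 2125: 31 − 30 = 1 day remains.
Then November (30): 30 days.
December 1–19, 2125: 19 days.
Total: 1 + 30 + 19 = 50 days.
50 mod 7 = 1, so 1 day after Tuesday is Wednesday.

Wednesday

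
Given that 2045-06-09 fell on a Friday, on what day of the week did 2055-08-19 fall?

Thursday

From June 9, 2045 to June 9, 2055: 10 years, of which 2 contain a Feb 29 — 8×365 + 2×366 = 3652 days.
June 2055: 30 − 9 = 21 days remain.
Then July (31): 31 days.
August 1–19, 2055: 19 days.
Residual: 71 days.
Total: 3723 days.
3723 mod 7 = 6, so 6 days after Friday is Thursday.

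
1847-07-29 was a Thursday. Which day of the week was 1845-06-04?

Count forward from the earlier date (June 4, 1845) to the later (July 29, 1847):
June 1845: 30 − 4 = 26 days remain.
Then 24 full months totalling 730 days.
July 1–29, 1847: 29 days.
Total: 26 + 730 + 29 = 785 days.
785 mod 7 = 1, so 1 day before Thursday is Wednesday.

Wednesday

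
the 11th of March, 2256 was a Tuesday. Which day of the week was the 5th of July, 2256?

Saturday

March 2256: 31 − 11 = 20 days remain.
Then April (30), May (31), June (30): 30 + 31 + 30 = 91 days.
July 1–5, 2256: 5 days.
Total: 20 + 91 + 5 = 116 days.
116 mod 7 = 4, so 4 days after Tuesday is Saturday.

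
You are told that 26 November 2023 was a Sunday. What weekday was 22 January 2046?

Monday

Day-of-year of November 26, 2023: 330.
Day-of-year of January 22, 2046: 22.
2023 has 365 days, so 365 − 330 = 35 days remain in 2023.
Full years 2024–2045: 16 common + 6 leap = 16×365 + 6×366 = 8036 days.
Total: 35 + 8036 + 22 = 8093 days.
8093 mod 7 = 1, so 1 day after Sunday is Monday.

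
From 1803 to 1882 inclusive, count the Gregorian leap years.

20

Years divisible by 4: 1804, 1808, …, 1880 — 20 in all.
No century exceptions apply. Count: 20.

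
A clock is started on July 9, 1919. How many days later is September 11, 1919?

July 1919: 31 − 9 = 22 days remain.
Then August (31): 31 days.
September 1–11, 1919: 11 days.
Total: 22 + 31 + 11 = 64 days.

64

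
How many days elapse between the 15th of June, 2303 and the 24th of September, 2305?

832

June 15, 2303 → June 15, 2304: 366 days (2304 is a leap year).
June 15, 2304 → June 15, 2305: 365 days.
June 2305: 30 − 15 = 15 days remain.
Then July (31), August (31): 31 + 31 = 62 days.
September 1–24, 2305: 24 days.
Residual: 101 days.
Total: 832 days.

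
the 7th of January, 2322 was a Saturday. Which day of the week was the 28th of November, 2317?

Count forward from the earlier date (November 28, 2317) to the later (January 7, 2322):
Day-of-year of November 28, 2317: 332.
Day-of-year of January 7, 2322: 7.
2317 has 365 days, so 365 − 332 = 33 days remain in 2317.
Full years: 2318: 365; 2319: 365; 2320: 366; 2321: 365. Sum = 1461.
Total: 33 + 1461 + 7 = 1501 days.
1501 mod 7 = 3, so 3 days before Saturday is Wednesday.

Wednesday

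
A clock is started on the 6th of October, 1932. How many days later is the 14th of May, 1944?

4238

Day-of-year of October 6, 1932: 280.
Day-of-year of May 14, 1944: 135.
1932 has 366 days, so 366 − 280 = 86 days remain in 1932.
Full years 1933–1943: 9 common + 2 leap = 9×365 + 2×366 = 4017 days.
Total: 86 + 4017 + 135 = 4238 days.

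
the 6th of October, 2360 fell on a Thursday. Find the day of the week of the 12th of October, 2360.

Within October 2360: 12 − 6 = 6 days.
6 mod 7 = 6, so 6 days after Thursday is Wednesday.

Wednesday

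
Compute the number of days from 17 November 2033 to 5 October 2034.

November 2033: 30 − 17 = 13 days remain.
Then 10 full months totalling 304 days.
October 1–5, 2034: 5 days.
Residual: 322 days.
Total: 322 days.

322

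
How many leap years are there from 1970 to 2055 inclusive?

Years divisible by 4: 1972, 1976, …, 2052 — 21 in all.
2000 is divisible by 400, so still leap.
No century exceptions apply. Count: 21.

21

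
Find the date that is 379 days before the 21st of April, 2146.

the 7th of April, 2145

Count 379 days before April 21, 2146:
April 2145: 30 − 7 = 23 days remain.
Then 11 full months totalling 335 days.
April 1–21, 2146: 21 days.
Total: 23 + 335 + 21 = 379 days.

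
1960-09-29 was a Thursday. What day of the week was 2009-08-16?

From September 29, 1960 to September 29, 2008: 48 years, of which 12 contain a Feb 29 — 36×365 + 12×366 = 17532 days.
(2000 is a leap year (divisible by 400).)
September 2008: 30 − 29 = 1 day remains.
Then 10 full months totalling 304 days.
August 1–16, 2009: 16 days.
Residual: 321 days.
Total: 17853 days.
17853 mod 7 = 3, so 3 days after Thursday is Sunday.

Sunday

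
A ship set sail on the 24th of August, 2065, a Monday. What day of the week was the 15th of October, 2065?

August 2065: 31 − 24 = 7 days remain.
Then September (30): 30 days.
October 1–15, 2065: 15 days.
Total: 7 + 30 + 15 = 52 days.
52 mod 7 = 3, so 3 days after Monday is Thursday.

Thursday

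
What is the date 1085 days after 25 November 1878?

14 November 1881

Count 1085 days after November 25, 1878:
Day-of-year of November 25, 1878: 329.
Day-of-year of November 14, 1881: 318.
1878 has 365 days, so 365 − 329 = 36 days remain in 1878.
Full years: 1879: 365; 1880: 366. Sum = 731.
Total: 36 + 731 + 318 = 1085 days.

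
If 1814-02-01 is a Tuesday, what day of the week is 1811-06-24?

Count forward from the earlier date (June 24, 1811) to the later (February 1, 1814):
June 24, 1811 → June 24, 1812: 366 days (1812 is a leap year).
June 24, 1812 → June 24, 1813: 365 days.
June 1813: 30 − 24 = 6 days remain.
Then July (31), August (31), September (30), October (31), November (30), December (31), January (31): 31 + 31 + 30 + 31 + 30 + 31 + 31 = 215 days.
February 1, 1814: 1 day (1814 is not a leap year).
Residual: 222 days.
Total: 953 days.
953 mod 7 = 1, so 1 day before Tuesday is Monday.

Monday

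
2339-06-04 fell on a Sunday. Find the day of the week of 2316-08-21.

Count forward from the earlier date (August 21, 2316) to the later (June 4, 2339):
Day-of-year of August 21, 2316: 234.
Day-of-year of June 4, 2339: 155.
2316 has 366 days, so 366 − 234 = 132 days remain in 2316.
Full years 2317–2338: 17 common + 5 leap = 17×365 + 5×366 = 8035 days.
Total: 132 + 8035 + 155 = 8322 days.
8322 mod 7 = 6, so 6 days before Sunday is Monday.

Monday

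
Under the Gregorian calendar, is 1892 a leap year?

Yes

1892 is a leap year.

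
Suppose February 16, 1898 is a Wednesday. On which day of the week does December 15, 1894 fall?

Saturday

Count forward from the earlier date (December 15, 1894) to the later (February 16, 1898):
Day-of-year of December 15, 1894: 349.
Day-of-year of February 16, 1898: 47.
1894 has 365 days, so 365 − 349 = 16 days remain in 1894.
Full years: 1895: 365; 1896: 366; 1897: 365. Sum = 1096.
Total: 16 + 1096 + 47 = 1159 days.
1159 mod 7 = 4, so 4 days before Wednesday is Saturday.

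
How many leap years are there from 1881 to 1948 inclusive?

Years divisible by 4: 1884, 1888, …, 1948 — 17 in all.
Of these, 1900 is divisible by 100 but not 400, so not leap.
Leap years: 17 − 1 = 16.

16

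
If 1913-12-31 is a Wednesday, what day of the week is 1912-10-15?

Tuesday

Count forward from the earlier date (October 15, 1912) to the later (December 31, 1913):
Day-of-year of October 15, 1912: 289.
Day-of-year of December 31, 1913: 365.
1912 has 366 days, so 366 − 289 = 77 days remain in 1912.
Total: 77 + 365 = 442 days.
442 mod 7 = 1, so 1 day before Wednesday is Tuesday.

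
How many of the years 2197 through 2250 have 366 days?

12

Years divisible by 4: 2200, 2204, …, 2248 — 13 in all.
Of these, 2200 is divisible by 100 but not 400, so not leap.
Leap years: 13 − 1 = 12.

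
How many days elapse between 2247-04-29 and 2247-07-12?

April 2247: 30 − 29 = 1 day remains.
Then May (31), June (30): 31 + 30 = 61 days.
July 1–12, 2247: 12 days.
Total: 1 + 61 + 12 = 74 days.

74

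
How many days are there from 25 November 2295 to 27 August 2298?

1006

Day-of-year of November 25, 2295: 329.
Day-of-year of August 27, 2298: 239.
2295 has 365 days, so 365 − 329 = 36 days remain in 2295.
Full years: 2296: 366; 2297: 365. Sum = 731.
Total: 36 + 731 + 239 = 1006 days.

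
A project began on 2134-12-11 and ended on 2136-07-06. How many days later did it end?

December 2134: 31 − 11 = 20 days remain.
Then 18 full months totalling 547 days.
July 1–6, 2136: 6 days.
Total: 20 + 547 + 6 = 573 days.

573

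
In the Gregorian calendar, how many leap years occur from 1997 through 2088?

23

Years divisible by 4: 2000, 2004, …, 2088 — 23 in all.
2000 is divisible by 400, so still leap.
No century exceptions apply. Count: 23.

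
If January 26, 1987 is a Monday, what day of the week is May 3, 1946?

Count forward from the earlier date (May 3, 1946) to the later (January 26, 1987):
From May 3, 1946 to May 3, 1986: 40 years, of which 10 contain a Feb 29 — 30×365 + 10×366 = 14610 days.
May 1986: 31 − 3 = 28 days remain.
Then June (30), July (31), August (31), September (30), October (31), November (30), December (31): 30 + 31 + 31 + 30 + 31 + 30 + 31 = 214 days.
January 1–26, 1987: 26 days.
Residual: 268 days.
Total: 14878 days.
14878 mod 7 = 3, so 3 days before Monday is Friday.

Friday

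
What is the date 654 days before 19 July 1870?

3 October 1868

Count 654 days before July 19, 1870:
Day-of-year of October 3, 1868: 277.
Day-of-year of July 19, 1870: 200.
1868 has 366 days, so 366 − 277 = 89 days remain in 1868.
Full years: 1869: 365. Sum = 365.
Total: 89 + 365 + 200 = 654 days.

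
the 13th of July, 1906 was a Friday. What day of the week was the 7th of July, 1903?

Tuesday

Count forward from the earlier date (July 7, 1903) to the later (July 13, 1906):
July 7, 1903 → July 7, 1904: 366 days (1904 is a leap year).
July 7, 1904 → July 7, 1905: 365 days.
July 7, 1905 → July 7, 1906: 365 days.
Within July 1906: 13 − 7 = 6 days.
Total: 1102 days.
1102 mod 7 = 3, so 3 days before Friday is Tuesday.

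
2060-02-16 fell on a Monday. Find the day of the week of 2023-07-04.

Count forward from the earlier date (July 4, 2023) to the later (February 16, 2060):
From July 4, 2023 to July 4, 2059: 36 years, of which 9 contain a Feb 29 — 27×365 + 9×366 = 13149 days.
July 2059: 31 − 4 = 27 days remain.
Then August (31), September (30), October (31), November (30), December (31), January (31): 31 + 30 + 31 + 30 + 31 + 31 = 184 days.
February 1–16, 2060: 16 days (2060 is a leap year).
Residual: 227 days.
Total: 13376 days.
13376 mod 7 = 6, so 6 days before Monday is Tuesday.

Tuesday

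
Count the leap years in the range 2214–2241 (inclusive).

7

Years divisible by 4 in [2214, 2241]: 2216, 2220, 2224, 2228, 2232, 2236, 2240.
No century exceptions apply. Count: 7.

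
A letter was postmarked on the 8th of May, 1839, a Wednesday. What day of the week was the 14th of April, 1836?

Thursday

Count forward from the earlier date (April 14, 1836) to the later (May 8, 1839):
Day-of-year of April 14, 1836: 105.
Day-of-year of May 8, 1839: 128.
1836 has 366 days, so 366 − 105 = 261 days remain in 1836.
Full years: 1837: 365; 1838: 365. Sum = 730.
Total: 261 + 730 + 128 = 1119 days.
1119 mod 7 = 6, so 6 days before Wednesday is Thursday.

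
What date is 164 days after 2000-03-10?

2000-08-21

Count 164 days after March 10, 2000:
March 2000: 31 − 10 = 21 days remain.
Then April (30), May (31), June (30), July (31): 30 + 31 + 30 + 31 = 122 days.
August 1–21, 2000: 21 days.
Total: 21 + 122 + 21 = 164 days.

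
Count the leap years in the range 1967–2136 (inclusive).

Years divisible by 4: 1968, 1972, …, 2136 — 43 in all.
Of these, 2100 is divisible by 100 but not 400, so not leap.
2000 is divisible by 400, so still leap.
Leap years: 43 − 1 = 42.

42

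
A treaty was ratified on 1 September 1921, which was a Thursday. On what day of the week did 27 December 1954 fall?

From September 1, 1921 to September 1, 1954: 33 years, of which 8 contain a Feb 29 — 25×365 + 8×366 = 12053 days.
September 1954: 30 − 1 = 29 days remain.
Then October (31), November (30): 31 + 30 = 61 days.
December 1–27, 1954: 27 days.
Residual: 117 days.
Total: 12170 days.
12170 mod 7 = 4, so 4 days after Thursday is Monday.

Monday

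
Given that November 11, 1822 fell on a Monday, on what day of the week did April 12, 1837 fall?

Wednesday

Day-of-year of November 11, 1822: 315.
Day-of-year of April 12, 1837: 102.
1822 has 365 days, so 365 − 315 = 50 days remain in 1822.
Full years 1823–1836: 10 common + 4 leap = 10×365 + 4×366 = 5114 days.
Total: 50 + 5114 + 102 = 5266 days.
5266 mod 7 = 2, so 2 days after Monday is Wednesday.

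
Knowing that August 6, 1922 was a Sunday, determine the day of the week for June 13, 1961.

From August 6, 1922 to August 6, 1960: 38 years, of which 10 contain a Feb 29 — 28×365 + 10×366 = 13880 days.
August 1960: 31 − 6 = 25 days remain.
Then 9 full months totalling 273 days.
June 1–13, 1961: 13 days.
Residual: 311 days.
Total: 14191 days.
14191 mod 7 = 2, so 2 days after Sunday is Tuesday.

Tuesday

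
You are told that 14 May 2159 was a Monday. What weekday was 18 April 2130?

Tuesday

Count forward from the earlier date (April 18, 2130) to the later (May 14, 2159):
Day-of-year of April 18, 2130: 108.
Day-of-year of May 14, 2159: 134.
2130 has 365 days, so 365 − 108 = 257 days remain in 2130.
Full years 2131–2158: 21 common + 7 leap = 21×365 + 7×366 = 10227 days.
Total: 257 + 10227 + 134 = 10618 days.
10618 mod 7 = 6, so 6 days before Monday is Tuesday.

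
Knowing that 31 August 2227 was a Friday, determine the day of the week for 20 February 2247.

Day-of-year of August 31, 2227: 243.
Day-of-year of February 20, 2247: 51.
2227 has 365 days, so 365 − 243 = 122 days remain in 2227.
Full years 2228–2246: 14 common + 5 leap = 14×365 + 5×366 = 6940 days.
Total: 122 + 6940 + 51 = 7113 days.
7113 mod 7 = 1, so 1 day after Friday is Saturday.

Saturday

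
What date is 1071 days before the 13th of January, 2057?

the 7th of February, 2054

Count 1071 days before January 13, 2057:
Day-of-year of February 7, 2054: 38.
Day-of-year of January 13, 2057: 13.
2054 has 365 days, so 365 − 38 = 327 days remain in 2054.
Full years: 2055: 365; 2056: 366. Sum = 731.
Total: 327 + 731 + 13 = 1071 days.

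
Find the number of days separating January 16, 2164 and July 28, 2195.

11516

From January 16, 2164 to January 16, 2195: 31 years, of which 8 contain a Feb 29 — 23×365 + 8×366 = 11323 days.
January 2195: 31 − 16 = 15 days remain.
Then February 2195 (28), March (31), April (30), May (31), June (30): 28 + 31 + 30 + 31 + 30 = 150 days.
July 1–28, 2195: 28 days.
Residual: 193 days.
Total: 11516 days.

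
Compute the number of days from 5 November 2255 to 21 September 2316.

22235

From November 5, 2255 to November 5, 2315: 60 years, of which 14 contain a Feb 29 — 46×365 + 14×366 = 21914 days.
(2300 is not a leap year (divisible by 100 but not 400).)
November 2315: 30 − 5 = 25 days remain.
Then 9 full months totalling 275 days.
September 1–21, 2316: 21 days.
Residual: 321 days.
Total: 22235 days.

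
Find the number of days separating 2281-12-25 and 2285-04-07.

1199

Day-of-year of December 25, 2281: 359.
Day-of-year of April 7, 2285: 97.
2281 has 365 days, so 365 − 359 = 6 days remain in 2281.
Full years: 2282: 365; 2283: 365; 2284: 366. Sum = 1096.
Total: 6 + 1096 + 97 = 1199 days.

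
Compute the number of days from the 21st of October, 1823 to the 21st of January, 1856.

11780

Day-of-year of October 21, 1823: 294.
Day-of-year of January 21, 1856: 21.
1823 has 365 days, so 365 − 294 = 71 days remain in 1823.
Full years 1824–1855: 24 common + 8 leap = 24×365 + 8×366 = 11688 days.
Total: 71 + 11688 + 21 = 11780 days.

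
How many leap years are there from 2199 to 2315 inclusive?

27

Years divisible by 4: 2200, 2204, …, 2312 — 29 in all.
Of these, 2200, 2300 are divisible by 100 but not 400, so not leap.
Leap years: 29 − 2 = 27.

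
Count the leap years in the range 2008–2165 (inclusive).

39

Years divisible by 4: 2008, 2012, …, 2164 — 40 in all.
Of these, 2100 is divisible by 100 but not 400, so not leap.
Leap years: 40 − 1 = 39.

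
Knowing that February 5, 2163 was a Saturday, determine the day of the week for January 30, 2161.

Friday

Count forward from the earlier date (January 30, 2161) to the later (February 5, 2163):
January 30, 2161 → January 30, 2162: 365 days.
January 30, 2162 → January 30, 2163: 365 days.
January 2163: 31 − 30 = 1 day remains.
February 1–5, 2163: 5 days (2163 is not a leap year).
Residual: 6 days.
Total: 736 days.
736 mod 7 = 1, so 1 day before Saturday is Friday.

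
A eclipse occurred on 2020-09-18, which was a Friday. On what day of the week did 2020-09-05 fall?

Count forward from the earlier date (September 5, 2020) to the later (September 18, 2020):
Within September 2020: 18 − 5 = 13 days.
13 mod 7 = 6, so 6 days before Friday is Saturday.

Saturday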